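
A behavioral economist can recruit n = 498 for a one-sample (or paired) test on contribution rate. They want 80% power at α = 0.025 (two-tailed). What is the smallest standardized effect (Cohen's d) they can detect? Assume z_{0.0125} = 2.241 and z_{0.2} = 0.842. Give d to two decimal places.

d_min ≈ 0.14

For a single sample (or paired design) of n = 498: d_min = (z_{α/2} + z_β)/√n.
z-sum = 2.241 + 0.842 = 3.083.
d_min = 3.083 / √498 = 3.083 / 22.316 = 0.138.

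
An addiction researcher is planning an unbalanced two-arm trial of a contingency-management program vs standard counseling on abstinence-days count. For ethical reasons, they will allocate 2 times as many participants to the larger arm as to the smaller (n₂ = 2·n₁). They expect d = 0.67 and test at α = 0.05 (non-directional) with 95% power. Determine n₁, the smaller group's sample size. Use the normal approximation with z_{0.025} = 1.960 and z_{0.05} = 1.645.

n₁ = 44

With allocation ratio k = n₂/n₁ = 2, Var(x̄₁−x̄₂) = σ²(1/n₁ + 1/(k·n₁)) = σ²·(k+1)/(k·n₁).
So n₁ = (1 + 1/k)·((z_{α/2} + z_β)/d)² = 1.500 × (3.605/0.67)².
n₁ = 1.500 × 28.95 = 43.4.
Round up: n₁ = 44, giving n₂ = 2 × 44 = 88.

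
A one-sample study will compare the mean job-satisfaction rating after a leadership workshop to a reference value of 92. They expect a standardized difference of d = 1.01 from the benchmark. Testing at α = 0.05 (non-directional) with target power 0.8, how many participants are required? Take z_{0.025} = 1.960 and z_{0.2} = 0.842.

n = 8

For a one-sample test: n = ((z_{α/2} + z_β) / d)².
z_{α/2} + z_β = 1.960 + 0.842 = 2.802.
n = (2.802 / 1.01)² = 2.774² = 7.70.
Round up.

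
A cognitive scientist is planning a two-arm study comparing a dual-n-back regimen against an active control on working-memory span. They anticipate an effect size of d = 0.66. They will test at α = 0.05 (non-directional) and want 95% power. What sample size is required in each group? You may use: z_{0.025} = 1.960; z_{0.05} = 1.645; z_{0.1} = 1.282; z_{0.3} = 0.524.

For two independent groups with equal n: n = 2·((z_{α/2} + z_β) / d)².
z_{α/2} + z_β = 1.960 + 1.645 = 3.605.
n = 2 × (3.605 / 0.66)² = 2 × 5.462² = 2 × 29.83 = 59.7.
Round up to the next whole participant.

n = 60 per group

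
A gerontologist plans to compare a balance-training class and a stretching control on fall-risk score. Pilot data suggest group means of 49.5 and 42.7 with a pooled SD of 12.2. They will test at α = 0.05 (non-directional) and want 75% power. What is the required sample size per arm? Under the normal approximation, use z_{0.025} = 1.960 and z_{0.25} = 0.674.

Cohen's d = |M₁ − M₂| / SD_pooled = |49.5 − 42.7| / 12.2 = 6.8 / 12.2 = 0.557.
For two independent groups with equal n: n = 2·((z_{α/2} + z_β) / d)².
z_{α/2} + z_β = 1.960 + 0.674 = 2.634.
n = 2 × (2.634 / 0.557)² = 2 × 4.729² = 2 × 22.36 = 44.7.
Round up to the next whole participant.

n = 45 per group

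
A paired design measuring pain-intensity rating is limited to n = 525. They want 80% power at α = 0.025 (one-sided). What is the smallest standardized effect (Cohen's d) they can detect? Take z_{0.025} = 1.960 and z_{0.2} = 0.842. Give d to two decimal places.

d_min ≈ 0.12

For a single sample (or paired design) of n = 525: d_min = (z_{α} + z_β)/√n.
z-sum = 1.960 + 0.842 = 2.802.
d_min = 2.802 / √525 = 2.802 / 22.913 = 0.122.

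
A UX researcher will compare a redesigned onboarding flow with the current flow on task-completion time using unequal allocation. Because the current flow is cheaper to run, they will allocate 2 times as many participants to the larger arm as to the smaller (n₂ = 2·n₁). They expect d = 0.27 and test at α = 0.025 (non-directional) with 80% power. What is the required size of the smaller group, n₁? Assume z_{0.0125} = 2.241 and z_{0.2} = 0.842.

n₁ = 196

With allocation ratio k = n₂/n₁ = 2, Var(x̄₁−x̄₂) = σ²(1/n₁ + 1/(k·n₁)) = σ²·(k+1)/(k·n₁).
So n₁ = (1 + 1/k)·((z_{α/2} + z_β)/d)² = 1.500 × (3.083/0.27)².
n₁ = 1.500 × 130.38 = 195.6.
Round up: n₁ = 196, giving n₂ = 2 × 196 = 392.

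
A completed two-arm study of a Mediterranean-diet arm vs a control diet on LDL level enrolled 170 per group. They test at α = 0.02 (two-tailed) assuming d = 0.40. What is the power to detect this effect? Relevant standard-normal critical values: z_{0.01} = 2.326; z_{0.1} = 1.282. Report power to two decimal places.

power ≈ 0.91

For two equal groups, power = Φ(d·√(n/2) − z_{α/2}).
d·√(n/2) = 0.40 × √(170/2) = 0.40 × 9.220 = 3.688.
z_β = 3.688 − 2.326 = 1.362.
Power = Φ(1.362) = 0.913.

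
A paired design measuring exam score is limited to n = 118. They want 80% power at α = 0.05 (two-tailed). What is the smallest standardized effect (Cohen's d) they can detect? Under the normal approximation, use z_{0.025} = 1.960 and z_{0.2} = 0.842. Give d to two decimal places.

d_min ≈ 0.26

For a single sample (or paired design) of n = 118: d_min = (z_{α/2} + z_β)/√n.
z-sum = 1.960 + 0.842 = 2.802.
d_min = 2.802 / √118 = 2.802 / 10.863 = 0.258.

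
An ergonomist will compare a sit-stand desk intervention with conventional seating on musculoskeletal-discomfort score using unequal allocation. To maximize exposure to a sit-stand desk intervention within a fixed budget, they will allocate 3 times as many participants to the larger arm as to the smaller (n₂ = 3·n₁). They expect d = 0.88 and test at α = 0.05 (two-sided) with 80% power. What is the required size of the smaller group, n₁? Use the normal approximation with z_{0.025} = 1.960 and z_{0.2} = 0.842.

With allocation ratio k = n₂/n₁ = 3, Var(x̄₁−x̄₂) = σ²(1/n₁ + 1/(k·n₁)) = σ²·(k+1)/(k·n₁).
So n₁ = (1 + 1/k)·((z_{α/2} + z_β)/d)² = 1.333 × (2.802/0.88)².
n₁ = 1.333 × 10.14 = 13.5.
Round up: n₁ = 14, giving n₂ = 3 × 14 = 42.

n₁ = 14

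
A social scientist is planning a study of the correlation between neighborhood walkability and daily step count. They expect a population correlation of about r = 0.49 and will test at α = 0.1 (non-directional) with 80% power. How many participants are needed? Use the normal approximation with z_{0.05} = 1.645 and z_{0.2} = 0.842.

Fisher's z: C = ½·ln((1+r)/(1−r)) = ½·ln(2.9216) = 0.5361.
n = ((z_{α/2} + z_β)/C)² + 3.
(1.645 + 0.842) / 0.5361 = 2.487 / 0.5361 = 4.639.
n = 4.639² + 3 = 21.52 + 3 = 24.5.
Round up.

n = 25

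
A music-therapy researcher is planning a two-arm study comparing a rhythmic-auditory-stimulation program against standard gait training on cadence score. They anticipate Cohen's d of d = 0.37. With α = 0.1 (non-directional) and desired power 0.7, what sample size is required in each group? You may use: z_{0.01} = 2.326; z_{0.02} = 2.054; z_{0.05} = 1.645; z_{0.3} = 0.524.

For two independent groups with equal n: n = 2·((z_{α/2} + z_β) / d)².
z_{α/2} + z_β = 1.645 + 0.524 = 2.169.
n = 2 × (2.169 / 0.37)² = 2 × 5.862² = 2 × 34.36 = 68.7.
Round up to the next whole participant.

n = 69 per group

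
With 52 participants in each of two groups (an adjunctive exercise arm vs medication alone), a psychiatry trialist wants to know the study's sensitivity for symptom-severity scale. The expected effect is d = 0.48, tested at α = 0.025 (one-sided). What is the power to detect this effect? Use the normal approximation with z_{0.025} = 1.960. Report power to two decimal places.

For two equal groups, power = Φ(d·√(n/2) − z_{α}).
d·√(n/2) = 0.48 × √(52/2) = 0.48 × 5.099 = 2.448.
z_β = 2.448 − 1.960 = 0.488.
Power = Φ(0.488) = 0.687.

power ≈ 0.69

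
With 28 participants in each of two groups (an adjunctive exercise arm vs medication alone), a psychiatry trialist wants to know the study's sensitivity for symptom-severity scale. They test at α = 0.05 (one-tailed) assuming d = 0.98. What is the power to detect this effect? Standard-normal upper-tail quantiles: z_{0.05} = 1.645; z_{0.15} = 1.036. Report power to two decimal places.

power ≈ 0.98

For two equal groups, power = Φ(d·√(n/2) − z_{α}).
d·√(n/2) = 0.98 × √(28/2) = 0.98 × 3.742 = 3.667.
z_β = 3.667 − 1.645 = 2.022.
Power = Φ(2.022) = 0.978.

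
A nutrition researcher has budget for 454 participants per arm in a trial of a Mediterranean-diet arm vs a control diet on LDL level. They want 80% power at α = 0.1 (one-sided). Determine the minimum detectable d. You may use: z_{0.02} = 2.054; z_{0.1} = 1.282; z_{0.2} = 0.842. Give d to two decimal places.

For two independent groups of n = 454 each: d_min = (z_{α} + z_β)·√(2/n).
z-sum = 1.282 + 0.842 = 2.124.
d_min = 2.124 × √(2/454) = 2.124 × 0.0664 = 0.141.

d_min ≈ 0.14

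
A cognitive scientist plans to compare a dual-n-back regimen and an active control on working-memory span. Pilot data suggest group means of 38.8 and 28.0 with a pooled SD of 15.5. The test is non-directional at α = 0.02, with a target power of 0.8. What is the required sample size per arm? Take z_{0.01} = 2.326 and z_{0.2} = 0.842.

n = 42 per group

Cohen's d = |M₁ − M₂| / SD_pooled = |38.8 − 28.0| / 15.5 = 10.8 / 15.5 = 0.697.
For two independent groups with equal n: n = 2·((z_{α/2} + z_β) / d)².
z_{α/2} + z_β = 2.326 + 0.842 = 3.168.
n = 2 × (3.168 / 0.697)² = 2 × 4.545² = 2 × 20.66 = 41.3.
Round up to the next whole participant.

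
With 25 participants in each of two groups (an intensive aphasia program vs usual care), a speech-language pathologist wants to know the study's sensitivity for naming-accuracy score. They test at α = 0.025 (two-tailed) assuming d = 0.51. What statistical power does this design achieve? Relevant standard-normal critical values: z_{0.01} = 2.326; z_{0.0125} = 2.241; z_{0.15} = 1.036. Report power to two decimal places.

For two equal groups, power = Φ(d·√(n/2) − z_{α/2}).
d·√(n/2) = 0.51 × √(25/2) = 0.51 × 3.536 = 1.803.
z_β = 1.803 − 2.241 = -0.438.
Power = Φ(-0.438) = 0.331.

power ≈ 0.33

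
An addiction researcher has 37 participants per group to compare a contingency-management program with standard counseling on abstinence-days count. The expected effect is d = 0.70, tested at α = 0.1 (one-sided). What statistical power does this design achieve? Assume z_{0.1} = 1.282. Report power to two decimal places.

power ≈ 0.96

For two equal groups, power = Φ(d·√(n/2) − z_{α}).
d·√(n/2) = 0.70 × √(37/2) = 0.70 × 4.301 = 3.011.
z_β = 3.011 − 1.282 = 1.729.
Power = Φ(1.729) = 0.958.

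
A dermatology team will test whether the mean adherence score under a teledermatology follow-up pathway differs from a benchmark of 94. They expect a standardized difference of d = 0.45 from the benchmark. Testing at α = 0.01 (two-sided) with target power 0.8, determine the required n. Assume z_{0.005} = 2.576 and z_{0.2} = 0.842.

n = 58

For a one-sample test: n = ((z_{α/2} + z_β) / d)².
z_{α/2} + z_β = 2.576 + 0.842 = 3.418.
n = (3.418 / 0.45)² = 7.596² = 57.69.
Round up.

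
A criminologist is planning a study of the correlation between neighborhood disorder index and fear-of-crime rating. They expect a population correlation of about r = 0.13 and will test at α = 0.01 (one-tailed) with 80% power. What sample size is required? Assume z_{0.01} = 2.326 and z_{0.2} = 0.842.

n = 591

Fisher's z: C = ½·ln((1+r)/(1−r)) = ½·ln(1.2989) = 0.1307.
n = ((z_{α} + z_β)/C)² + 3.
(2.326 + 0.842) / 0.1307 = 3.168 / 0.1307 = 24.239.
n = 24.239² + 3 = 587.52 + 3 = 590.5.
Round up.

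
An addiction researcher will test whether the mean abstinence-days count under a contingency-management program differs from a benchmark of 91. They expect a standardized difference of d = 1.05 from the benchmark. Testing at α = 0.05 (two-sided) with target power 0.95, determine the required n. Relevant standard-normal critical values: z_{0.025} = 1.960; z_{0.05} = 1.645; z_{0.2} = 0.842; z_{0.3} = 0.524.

For a one-sample test: n = ((z_{α/2} + z_β) / d)².
z_{α/2} + z_β = 1.960 + 1.645 = 3.605.
n = (3.605 / 1.05)² = 3.433² = 11.79.
Round up.

n = 12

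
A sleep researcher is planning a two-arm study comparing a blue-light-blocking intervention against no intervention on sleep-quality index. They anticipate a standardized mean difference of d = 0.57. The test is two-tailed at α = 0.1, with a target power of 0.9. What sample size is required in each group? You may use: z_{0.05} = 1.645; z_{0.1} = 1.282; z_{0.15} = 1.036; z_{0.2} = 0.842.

n = 53 per group

For two independent groups with equal n: n = 2·((z_{α/2} + z_β) / d)².
z_{α/2} + z_β = 1.645 + 1.282 = 2.927.
n = 2 × (2.927 / 0.57)² = 2 × 5.135² = 2 × 26.37 = 52.7.
Round up to the next whole participant.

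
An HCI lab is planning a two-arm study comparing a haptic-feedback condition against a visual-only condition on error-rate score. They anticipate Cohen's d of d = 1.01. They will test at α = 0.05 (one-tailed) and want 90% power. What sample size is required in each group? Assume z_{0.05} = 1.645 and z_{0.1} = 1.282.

n = 17 per group

For two independent groups with equal n: n = 2·((z_{α} + z_β) / d)².
z_{α} + z_β = 1.645 + 1.282 = 2.927.
n = 2 × (2.927 / 1.01)² = 2 × 2.898² = 2 × 8.40 = 16.8.
Round up to the next whole participant.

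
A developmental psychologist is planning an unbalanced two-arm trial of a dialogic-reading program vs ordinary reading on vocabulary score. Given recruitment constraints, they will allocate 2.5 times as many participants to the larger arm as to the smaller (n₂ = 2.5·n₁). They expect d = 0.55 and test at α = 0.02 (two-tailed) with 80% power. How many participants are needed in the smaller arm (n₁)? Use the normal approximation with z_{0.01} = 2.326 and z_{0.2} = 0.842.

With allocation ratio k = n₂/n₁ = 2.5, Var(x̄₁−x̄₂) = σ²(1/n₁ + 1/(k·n₁)) = σ²·(k+1)/(k·n₁).
So n₁ = (1 + 1/k)·((z_{α/2} + z_β)/d)² = 1.400 × (3.168/0.55)².
n₁ = 1.400 × 33.18 = 46.4.
Round up: n₁ = 47, giving n₂ = ⌈2.5 × 47⌉ = ⌈117.5⌉ = 118.

n₁ = 47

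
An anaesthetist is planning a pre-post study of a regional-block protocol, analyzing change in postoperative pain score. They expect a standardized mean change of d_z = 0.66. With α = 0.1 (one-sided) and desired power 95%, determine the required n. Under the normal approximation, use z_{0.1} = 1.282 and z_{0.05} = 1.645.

For a paired (one-sample on differences) test: n = ((z_{α} + z_β) / d)².
z_{α} + z_β = 1.282 + 1.645 = 2.927.
n = (2.927 / 0.66)² = 4.435² = 19.67.
Round up.

n = 20 pairs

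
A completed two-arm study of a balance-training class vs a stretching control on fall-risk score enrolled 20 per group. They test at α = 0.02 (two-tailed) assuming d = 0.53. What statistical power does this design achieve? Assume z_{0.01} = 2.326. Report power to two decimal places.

For two equal groups, power = Φ(d·√(n/2) − z_{α/2}).
d·√(n/2) = 0.53 × √(20/2) = 0.53 × 3.162 = 1.676.
z_β = 1.676 − 2.326 = -0.650.
Power = Φ(-0.650) = 0.258.

power ≈ 0.26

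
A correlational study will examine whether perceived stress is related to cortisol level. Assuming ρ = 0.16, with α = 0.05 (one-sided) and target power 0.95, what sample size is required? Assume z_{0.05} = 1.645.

Fisher's z: C = ½·ln((1+r)/(1−r)) = ½·ln(1.3810) = 0.1614.
n = ((z_{α} + z_β)/C)² + 3.
(1.645 + 1.645) / 0.1614 = 3.290 / 0.1614 = 20.384.
n = 20.384² + 3 = 415.51 + 3 = 418.5.
Round up.

n = 419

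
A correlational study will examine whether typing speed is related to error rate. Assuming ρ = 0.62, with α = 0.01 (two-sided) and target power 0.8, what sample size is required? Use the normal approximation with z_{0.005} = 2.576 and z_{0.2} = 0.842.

n = 26

Fisher's z: C = ½·ln((1+r)/(1−r)) = ½·ln(4.2632) = 0.7250.
n = ((z_{α/2} + z_β)/C)² + 3.
(2.576 + 0.842) / 0.7250 = 3.418 / 0.7250 = 4.714.
n = 4.714² + 3 = 22.23 + 3 = 25.2.
Round up.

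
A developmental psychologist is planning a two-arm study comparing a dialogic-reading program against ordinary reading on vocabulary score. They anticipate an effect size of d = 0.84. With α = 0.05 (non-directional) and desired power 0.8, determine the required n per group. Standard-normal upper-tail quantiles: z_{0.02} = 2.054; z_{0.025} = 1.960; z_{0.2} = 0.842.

For two independent groups with equal n: n = 2·((z_{α/2} + z_β) / d)².
z_{α/2} + z_β = 1.960 + 0.842 = 2.802.
n = 2 × (2.802 / 0.84)² = 2 × 3.336² = 2 × 11.13 = 22.3.
Round up to the next whole participant.

n = 23 per group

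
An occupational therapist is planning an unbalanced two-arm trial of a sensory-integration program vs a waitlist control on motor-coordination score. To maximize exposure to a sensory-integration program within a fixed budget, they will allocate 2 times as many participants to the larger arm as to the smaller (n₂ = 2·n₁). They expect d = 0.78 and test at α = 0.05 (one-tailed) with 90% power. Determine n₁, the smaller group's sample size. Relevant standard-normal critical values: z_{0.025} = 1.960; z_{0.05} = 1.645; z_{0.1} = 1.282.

n₁ = 22

With allocation ratio k = n₂/n₁ = 2, Var(x̄₁−x̄₂) = σ²(1/n₁ + 1/(k·n₁)) = σ²·(k+1)/(k·n₁).
So n₁ = (1 + 1/k)·((z_{α} + z_β)/d)² = 1.500 × (2.927/0.78)².
n₁ = 1.500 × 14.08 = 21.1.
Round up: n₁ = 22, giving n₂ = 2 × 22 = 44.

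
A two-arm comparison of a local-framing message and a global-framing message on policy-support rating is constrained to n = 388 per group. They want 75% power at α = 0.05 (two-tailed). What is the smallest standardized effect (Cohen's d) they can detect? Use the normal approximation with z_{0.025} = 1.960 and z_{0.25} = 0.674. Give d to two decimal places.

d_min ≈ 0.19

For two independent groups of n = 388 each: d_min = (z_{α/2} + z_β)·√(2/n).
z-sum = 1.960 + 0.674 = 2.634.
d_min = 2.634 × √(2/388) = 2.634 × 0.0718 = 0.189.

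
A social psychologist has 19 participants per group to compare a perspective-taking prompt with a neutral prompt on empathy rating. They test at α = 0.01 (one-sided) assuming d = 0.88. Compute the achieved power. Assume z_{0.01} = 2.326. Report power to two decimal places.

power ≈ 0.65

For two equal groups, power = Φ(d·√(n/2) − z_{α}).
d·√(n/2) = 0.88 × √(19/2) = 0.88 × 3.082 = 2.712.
z_β = 2.712 − 2.326 = 0.386.
Power = Φ(0.386) = 0.650.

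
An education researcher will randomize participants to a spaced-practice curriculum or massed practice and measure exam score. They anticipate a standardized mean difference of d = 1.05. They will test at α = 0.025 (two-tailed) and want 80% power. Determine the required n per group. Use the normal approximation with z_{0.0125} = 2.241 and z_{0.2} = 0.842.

n = 18 per group

For two independent groups with equal n: n = 2·((z_{α/2} + z_β) / d)².
z_{α/2} + z_β = 2.241 + 0.842 = 3.083.
n = 2 × (3.083 / 1.05)² = 2 × 2.936² = 2 × 8.62 = 17.2.
Round up to the next whole participant.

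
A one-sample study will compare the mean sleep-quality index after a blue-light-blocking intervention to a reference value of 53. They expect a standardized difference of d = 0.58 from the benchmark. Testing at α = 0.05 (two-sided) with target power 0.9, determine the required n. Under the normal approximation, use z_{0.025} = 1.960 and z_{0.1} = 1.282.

n = 32

For a one-sample test: n = ((z_{α/2} + z_β) / d)².
z_{α/2} + z_β = 1.960 + 1.282 = 3.242.
n = (3.242 / 0.58)² = 5.590² = 31.24.
Round up.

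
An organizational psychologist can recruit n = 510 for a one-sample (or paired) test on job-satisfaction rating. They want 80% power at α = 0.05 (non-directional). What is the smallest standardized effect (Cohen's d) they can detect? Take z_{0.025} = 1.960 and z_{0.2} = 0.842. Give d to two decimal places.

d_min ≈ 0.12

For a single sample (or paired design) of n = 510: d_min = (z_{α/2} + z_β)/√n.
z-sum = 1.960 + 0.842 = 2.802.
d_min = 2.802 / √510 = 2.802 / 22.583 = 0.124.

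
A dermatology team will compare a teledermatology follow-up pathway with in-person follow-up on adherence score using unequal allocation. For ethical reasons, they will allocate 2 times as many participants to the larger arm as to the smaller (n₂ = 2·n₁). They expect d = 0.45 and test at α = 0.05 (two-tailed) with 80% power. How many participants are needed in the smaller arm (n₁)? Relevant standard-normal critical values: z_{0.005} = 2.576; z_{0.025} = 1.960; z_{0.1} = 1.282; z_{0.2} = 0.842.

n₁ = 59

With allocation ratio k = n₂/n₁ = 2, Var(x̄₁−x̄₂) = σ²(1/n₁ + 1/(k·n₁)) = σ²·(k+1)/(k·n₁).
So n₁ = (1 + 1/k)·((z_{α/2} + z_β)/d)² = 1.500 × (2.802/0.45)².
n₁ = 1.500 × 38.77 = 58.2.
Round up: n₁ = 59, giving n₂ = 2 × 59 = 118.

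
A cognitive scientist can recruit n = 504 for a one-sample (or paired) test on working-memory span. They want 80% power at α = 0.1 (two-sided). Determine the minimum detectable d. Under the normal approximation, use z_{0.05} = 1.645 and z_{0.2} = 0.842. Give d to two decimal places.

For a single sample (or paired design) of n = 504: d_min = (z_{α/2} + z_β)/√n.
z-sum = 1.645 + 0.842 = 2.487.
d_min = 2.487 / √504 = 2.487 / 22.450 = 0.111.

d_min ≈ 0.11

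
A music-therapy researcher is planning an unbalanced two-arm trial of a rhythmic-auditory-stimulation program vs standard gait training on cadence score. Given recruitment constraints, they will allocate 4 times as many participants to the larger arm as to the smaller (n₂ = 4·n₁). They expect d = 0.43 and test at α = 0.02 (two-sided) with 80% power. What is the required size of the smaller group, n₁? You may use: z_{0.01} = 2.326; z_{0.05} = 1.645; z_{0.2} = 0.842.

n₁ = 68

With allocation ratio k = n₂/n₁ = 4, Var(x̄₁−x̄₂) = σ²(1/n₁ + 1/(k·n₁)) = σ²·(k+1)/(k·n₁).
So n₁ = (1 + 1/k)·((z_{α/2} + z_β)/d)² = 1.250 × (3.168/0.43)².
n₁ = 1.250 × 54.28 = 67.8.
Round up: n₁ = 68, giving n₂ = 4 × 68 = 272.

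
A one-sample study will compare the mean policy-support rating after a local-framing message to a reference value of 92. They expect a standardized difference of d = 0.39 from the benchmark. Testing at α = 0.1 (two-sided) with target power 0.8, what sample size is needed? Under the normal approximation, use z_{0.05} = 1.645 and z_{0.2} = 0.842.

n = 41

For a one-sample test: n = ((z_{α/2} + z_β) / d)².
z_{α/2} + z_β = 1.645 + 0.842 = 2.487.
n = (2.487 / 0.39)² = 6.377² = 40.67.
Round up.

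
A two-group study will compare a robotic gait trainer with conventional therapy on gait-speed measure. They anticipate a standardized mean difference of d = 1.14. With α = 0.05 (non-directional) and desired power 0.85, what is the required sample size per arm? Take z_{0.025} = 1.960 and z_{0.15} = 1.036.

For two independent groups with equal n: n = 2·((z_{α/2} + z_β) / d)².
z_{α/2} + z_β = 1.960 + 1.036 = 2.996.
n = 2 × (2.996 / 1.14)² = 2 × 2.628² = 2 × 6.91 = 13.8.
Round up to the next whole participant.

n = 14 per group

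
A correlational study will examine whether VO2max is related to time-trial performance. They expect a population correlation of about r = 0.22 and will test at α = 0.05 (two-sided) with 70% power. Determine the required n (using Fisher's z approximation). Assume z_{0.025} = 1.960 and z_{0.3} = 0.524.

Fisher's z: C = ½·ln((1+r)/(1−r)) = ½·ln(1.5641) = 0.2237.
n = ((z_{α/2} + z_β)/C)² + 3.
(1.960 + 0.524) / 0.2237 = 2.484 / 0.2237 = 11.104.
n = 11.104² + 3 = 123.30 + 3 = 126.3.
Round up.

n = 127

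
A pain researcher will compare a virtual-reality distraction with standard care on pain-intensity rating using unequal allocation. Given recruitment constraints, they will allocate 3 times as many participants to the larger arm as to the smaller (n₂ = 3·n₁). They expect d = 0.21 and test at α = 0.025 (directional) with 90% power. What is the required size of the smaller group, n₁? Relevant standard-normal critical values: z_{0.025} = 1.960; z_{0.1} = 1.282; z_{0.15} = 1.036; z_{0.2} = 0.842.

n₁ = 318

With allocation ratio k = n₂/n₁ = 3, Var(x̄₁−x̄₂) = σ²(1/n₁ + 1/(k·n₁)) = σ²·(k+1)/(k·n₁).
So n₁ = (1 + 1/k)·((z_{α} + z_β)/d)² = 1.333 × (3.242/0.21)².
n₁ = 1.333 × 238.33 = 317.8.
Round up: n₁ = 318, giving n₂ = 3 × 318 = 954.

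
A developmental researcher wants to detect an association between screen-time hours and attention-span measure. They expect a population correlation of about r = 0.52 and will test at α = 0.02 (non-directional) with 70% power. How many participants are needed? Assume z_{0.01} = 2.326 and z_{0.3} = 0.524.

Fisher's z: C = ½·ln((1+r)/(1−r)) = ½·ln(3.1667) = 0.5763.
n = ((z_{α/2} + z_β)/C)² + 3.
(2.326 + 0.524) / 0.5763 = 2.850 / 0.5763 = 4.945.
n = 4.945² + 3 = 24.46 + 3 = 27.5.
Round up.

n = 28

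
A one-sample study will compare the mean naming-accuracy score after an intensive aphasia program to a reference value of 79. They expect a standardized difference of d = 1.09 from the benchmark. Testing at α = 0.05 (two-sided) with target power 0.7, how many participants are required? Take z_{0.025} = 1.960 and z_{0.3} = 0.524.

n = 6

For a one-sample test: n = ((z_{α/2} + z_β) / d)².
z_{α/2} + z_β = 1.960 + 0.524 = 2.484.
n = (2.484 / 1.09)² = 2.279² = 5.19.
Round up.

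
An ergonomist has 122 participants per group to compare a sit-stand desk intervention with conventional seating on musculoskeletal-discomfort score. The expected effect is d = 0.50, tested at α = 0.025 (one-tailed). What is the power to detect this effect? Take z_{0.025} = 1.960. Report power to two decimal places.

For two equal groups, power = Φ(d·√(n/2) − z_{α}).
d·√(n/2) = 0.50 × √(122/2) = 0.50 × 7.810 = 3.905.
z_β = 3.905 − 1.960 = 1.945.
Power = Φ(1.945) = 0.974.

power ≈ 0.97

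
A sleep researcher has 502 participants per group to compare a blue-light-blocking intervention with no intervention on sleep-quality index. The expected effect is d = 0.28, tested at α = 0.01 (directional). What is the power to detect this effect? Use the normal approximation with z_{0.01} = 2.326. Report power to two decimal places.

For two equal groups, power = Φ(d·√(n/2) − z_{α}).
d·√(n/2) = 0.28 × √(502/2) = 0.28 × 15.843 = 4.436.
z_β = 4.436 − 2.326 = 2.110.
Power = Φ(2.110) = 0.983.

power ≈ 0.98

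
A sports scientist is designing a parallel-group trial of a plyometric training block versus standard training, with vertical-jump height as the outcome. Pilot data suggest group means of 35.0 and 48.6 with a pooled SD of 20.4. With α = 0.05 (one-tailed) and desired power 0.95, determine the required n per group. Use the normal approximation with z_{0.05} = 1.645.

Cohen's d = |M₁ − M₂| / SD_pooled = |35.0 − 48.6| / 20.4 = 13.6 / 20.4 = 0.667.
For two independent groups with equal n: n = 2·((z_{α} + z_β) / d)².
z_{α} + z_β = 1.645 + 1.645 = 3.290.
n = 2 × (3.290 / 0.667)² = 2 × 4.933² = 2 × 24.33 = 48.7.
Round up to the next whole participant.

n = 49 per group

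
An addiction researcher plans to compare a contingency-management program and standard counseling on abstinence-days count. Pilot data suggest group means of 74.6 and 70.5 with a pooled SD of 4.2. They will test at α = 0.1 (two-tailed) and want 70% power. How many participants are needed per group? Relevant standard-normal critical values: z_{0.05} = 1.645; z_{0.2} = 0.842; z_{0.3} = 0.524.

Cohen's d = |M₁ − M₂| / SD_pooled = |74.6 − 70.5| / 4.2 = 4.1 / 4.2 = 0.976.
For two independent groups with equal n: n = 2·((z_{α/2} + z_β) / d)².
z_{α/2} + z_β = 1.645 + 0.524 = 2.169.
n = 2 × (2.169 / 0.976)² = 2 × 2.222² = 2 × 4.94 = 9.9.
Round up to the next whole participant.

n = 10 per group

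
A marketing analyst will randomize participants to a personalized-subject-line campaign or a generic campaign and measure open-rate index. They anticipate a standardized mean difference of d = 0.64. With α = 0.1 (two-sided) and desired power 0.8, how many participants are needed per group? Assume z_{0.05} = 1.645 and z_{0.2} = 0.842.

For two independent groups with equal n: n = 2·((z_{α/2} + z_β) / d)².
z_{α/2} + z_β = 1.645 + 0.842 = 2.487.
n = 2 × (2.487 / 0.64)² = 2 × 3.886² = 2 × 15.10 = 30.2.
Round up to the next whole participant.

n = 31 per group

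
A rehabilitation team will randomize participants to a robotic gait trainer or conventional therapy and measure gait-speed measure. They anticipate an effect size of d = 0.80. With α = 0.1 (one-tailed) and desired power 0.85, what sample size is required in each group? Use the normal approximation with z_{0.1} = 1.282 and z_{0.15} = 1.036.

n = 17 per group

For two independent groups with equal n: n = 2·((z_{α} + z_β) / d)².
z_{α} + z_β = 1.282 + 1.036 = 2.318.
n = 2 × (2.318 / 0.80)² = 2 × 2.897² = 2 × 8.40 = 16.8.
Round up to the next whole participant.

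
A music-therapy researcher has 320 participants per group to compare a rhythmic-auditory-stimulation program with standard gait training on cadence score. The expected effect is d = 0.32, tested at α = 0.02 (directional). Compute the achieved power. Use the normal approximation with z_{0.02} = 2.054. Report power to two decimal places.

For two equal groups, power = Φ(d·√(n/2) − z_{α}).
d·√(n/2) = 0.32 × √(320/2) = 0.32 × 12.649 = 4.048.
z_β = 4.048 − 2.054 = 1.994.
Power = Φ(1.994) = 0.977.

power ≈ 0.98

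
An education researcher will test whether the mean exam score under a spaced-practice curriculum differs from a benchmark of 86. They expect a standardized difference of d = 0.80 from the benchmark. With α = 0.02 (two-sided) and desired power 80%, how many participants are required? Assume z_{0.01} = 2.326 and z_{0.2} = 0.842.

n = 16

For a one-sample test: n = ((z_{α/2} + z_β) / d)².
z_{α/2} + z_β = 2.326 + 0.842 = 3.168.
n = (3.168 / 0.80)² = 3.960² = 15.68.
Round up.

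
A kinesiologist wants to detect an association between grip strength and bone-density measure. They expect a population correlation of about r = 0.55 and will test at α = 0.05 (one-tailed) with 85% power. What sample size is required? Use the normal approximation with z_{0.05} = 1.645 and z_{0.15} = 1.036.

Fisher's z: C = ½·ln((1+r)/(1−r)) = ½·ln(3.4444) = 0.6184.
n = ((z_{α} + z_β)/C)² + 3.
(1.645 + 1.036) / 0.6184 = 2.681 / 0.6184 = 4.335.
n = 4.335² + 3 = 18.80 + 3 = 21.8.
Round up.

n = 22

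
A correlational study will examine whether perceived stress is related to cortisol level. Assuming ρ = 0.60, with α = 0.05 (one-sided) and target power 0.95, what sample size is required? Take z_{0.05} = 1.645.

n = 26

Fisher's z: C = ½·ln((1+r)/(1−r)) = ½·ln(4.0000) = 0.6931.
n = ((z_{α} + z_β)/C)² + 3.
(1.645 + 1.645) / 0.6931 = 3.290 / 0.6931 = 4.747.
n = 4.747² + 3 = 22.53 + 3 = 25.5.
Round up.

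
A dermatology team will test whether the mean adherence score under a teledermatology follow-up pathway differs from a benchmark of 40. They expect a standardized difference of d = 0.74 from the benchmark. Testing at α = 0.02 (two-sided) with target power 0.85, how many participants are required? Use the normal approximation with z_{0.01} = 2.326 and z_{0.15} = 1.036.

n = 21

For a one-sample test: n = ((z_{α/2} + z_β) / d)².
z_{α/2} + z_β = 2.326 + 1.036 = 3.362.
n = (3.362 / 0.74)² = 4.543² = 20.64.
Round up.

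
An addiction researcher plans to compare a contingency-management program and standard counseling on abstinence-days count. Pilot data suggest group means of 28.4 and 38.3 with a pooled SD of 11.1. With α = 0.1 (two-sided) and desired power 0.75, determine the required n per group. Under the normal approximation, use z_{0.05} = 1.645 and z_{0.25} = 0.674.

n = 14 per group

Cohen's d = |M₁ − M₂| / SD_pooled = |28.4 − 38.3| / 11.1 = 9.9 / 11.1 = 0.892.
For two independent groups with equal n: n = 2·((z_{α/2} + z_β) / d)².
z_{α/2} + z_β = 1.645 + 0.674 = 2.319.
n = 2 × (2.319 / 0.892)² = 2 × 2.600² = 2 × 6.76 = 13.5.
Round up to the next whole participant.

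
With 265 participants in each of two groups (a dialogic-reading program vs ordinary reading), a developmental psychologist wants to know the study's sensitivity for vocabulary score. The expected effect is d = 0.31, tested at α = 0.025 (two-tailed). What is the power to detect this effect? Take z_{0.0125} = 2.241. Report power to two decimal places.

For two equal groups, power = Φ(d·√(n/2) − z_{α/2}).
d·√(n/2) = 0.31 × √(265/2) = 0.31 × 11.511 = 3.568.
z_β = 3.568 − 2.241 = 1.327.
Power = Φ(1.327) = 0.908.

power ≈ 0.91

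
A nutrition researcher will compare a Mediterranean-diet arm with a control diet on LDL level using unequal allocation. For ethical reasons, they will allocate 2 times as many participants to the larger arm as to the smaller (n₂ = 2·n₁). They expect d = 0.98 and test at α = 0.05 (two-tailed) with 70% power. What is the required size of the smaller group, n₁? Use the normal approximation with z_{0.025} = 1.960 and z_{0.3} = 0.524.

n₁ = 10

With allocation ratio k = n₂/n₁ = 2, Var(x̄₁−x̄₂) = σ²(1/n₁ + 1/(k·n₁)) = σ²·(k+1)/(k·n₁).
So n₁ = (1 + 1/k)·((z_{α/2} + z_β)/d)² = 1.500 × (2.484/0.98)².
n₁ = 1.500 × 6.42 = 9.6.
Round up: n₁ = 10, giving n₂ = 2 × 10 = 20.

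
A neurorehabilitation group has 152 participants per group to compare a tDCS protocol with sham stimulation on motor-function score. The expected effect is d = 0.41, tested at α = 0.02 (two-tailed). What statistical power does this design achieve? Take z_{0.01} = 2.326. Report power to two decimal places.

power ≈ 0.89

For two equal groups, power = Φ(d·√(n/2) − z_{α/2}).
d·√(n/2) = 0.41 × √(152/2) = 0.41 × 8.718 = 3.574.
z_β = 3.574 − 2.326 = 1.248.
Power = Φ(1.248) = 0.894.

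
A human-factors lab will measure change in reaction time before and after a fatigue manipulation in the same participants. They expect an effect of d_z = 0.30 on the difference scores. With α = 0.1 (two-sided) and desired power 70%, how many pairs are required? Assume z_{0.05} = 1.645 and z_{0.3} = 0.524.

For a paired (one-sample on differences) test: n = ((z_{α/2} + z_β) / d)².
z_{α/2} + z_β = 1.645 + 0.524 = 2.169.
n = (2.169 / 0.30)² = 7.230² = 52.27.
Round up.

n = 53 pairs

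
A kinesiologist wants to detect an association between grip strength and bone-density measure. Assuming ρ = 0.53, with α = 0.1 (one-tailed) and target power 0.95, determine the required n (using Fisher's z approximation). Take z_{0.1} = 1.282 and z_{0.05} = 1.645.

Fisher's z: C = ½·ln((1+r)/(1−r)) = ½·ln(3.2553) = 0.5901.
n = ((z_{α} + z_β)/C)² + 3.
(1.282 + 1.645) / 0.5901 = 2.927 / 0.5901 = 4.960.
n = 4.960² + 3 = 24.60 + 3 = 27.6.
Round up.

n = 28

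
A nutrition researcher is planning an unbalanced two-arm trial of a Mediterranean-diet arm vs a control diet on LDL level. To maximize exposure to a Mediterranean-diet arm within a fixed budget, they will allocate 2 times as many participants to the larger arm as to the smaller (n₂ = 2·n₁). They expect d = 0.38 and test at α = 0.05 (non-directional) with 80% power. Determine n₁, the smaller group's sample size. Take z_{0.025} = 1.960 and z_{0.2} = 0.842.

n₁ = 82

With allocation ratio k = n₂/n₁ = 2, Var(x̄₁−x̄₂) = σ²(1/n₁ + 1/(k·n₁)) = σ²·(k+1)/(k·n₁).
So n₁ = (1 + 1/k)·((z_{α/2} + z_β)/d)² = 1.500 × (2.802/0.38)².
n₁ = 1.500 × 54.37 = 81.6.
Round up: n₁ = 82, giving n₂ = 2 × 82 = 164.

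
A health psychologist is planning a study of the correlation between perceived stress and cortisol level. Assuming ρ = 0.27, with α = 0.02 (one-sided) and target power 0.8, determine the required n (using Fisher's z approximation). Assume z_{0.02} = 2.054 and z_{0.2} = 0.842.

n = 113

Fisher's z: C = ½·ln((1+r)/(1−r)) = ½·ln(1.7397) = 0.2769.
n = ((z_{α} + z_β)/C)² + 3.
(2.054 + 0.842) / 0.2769 = 2.896 / 0.2769 = 10.459.
n = 10.459² + 3 = 109.38 + 3 = 112.4.
Round up.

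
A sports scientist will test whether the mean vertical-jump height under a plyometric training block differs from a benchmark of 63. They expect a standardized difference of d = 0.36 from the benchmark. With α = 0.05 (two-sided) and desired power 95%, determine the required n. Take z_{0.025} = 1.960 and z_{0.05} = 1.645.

n = 101

For a one-sample test: n = ((z_{α/2} + z_β) / d)².
z_{α/2} + z_β = 1.960 + 1.645 = 3.605.
n = (3.605 / 0.36)² = 10.014² = 100.28.
Round up.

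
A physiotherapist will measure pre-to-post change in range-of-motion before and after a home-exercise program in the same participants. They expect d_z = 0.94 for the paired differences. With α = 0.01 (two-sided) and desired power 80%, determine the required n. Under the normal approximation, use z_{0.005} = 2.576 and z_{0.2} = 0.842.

n = 14 pairs

For a paired (one-sample on differences) test: n = ((z_{α/2} + z_β) / d)².
z_{α/2} + z_β = 2.576 + 0.842 = 3.418.
n = (3.418 / 0.94)² = 3.636² = 13.22.
Round up.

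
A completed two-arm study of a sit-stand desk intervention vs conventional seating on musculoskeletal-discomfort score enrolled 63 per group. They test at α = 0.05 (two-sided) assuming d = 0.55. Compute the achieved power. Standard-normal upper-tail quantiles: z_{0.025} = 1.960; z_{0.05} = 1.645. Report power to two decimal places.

For two equal groups, power = Φ(d·√(n/2) − z_{α/2}).
d·√(n/2) = 0.55 × √(63/2) = 0.55 × 5.612 = 3.087.
z_β = 3.087 − 1.960 = 1.127.
Power = Φ(1.127) = 0.870.

power ≈ 0.87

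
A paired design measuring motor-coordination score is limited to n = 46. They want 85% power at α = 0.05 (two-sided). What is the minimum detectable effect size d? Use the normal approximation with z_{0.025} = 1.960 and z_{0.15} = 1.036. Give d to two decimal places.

For a single sample (or paired design) of n = 46: d_min = (z_{α/2} + z_β)/√n.
z-sum = 1.960 + 1.036 = 2.996.
d_min = 2.996 / √46 = 2.996 / 6.782 = 0.442.

d_min ≈ 0.44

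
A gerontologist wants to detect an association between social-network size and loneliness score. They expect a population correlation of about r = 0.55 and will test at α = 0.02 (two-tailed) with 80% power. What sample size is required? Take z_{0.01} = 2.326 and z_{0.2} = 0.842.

Fisher's z: C = ½·ln((1+r)/(1−r)) = ½·ln(3.4444) = 0.6184.
n = ((z_{α/2} + z_β)/C)² + 3.
(2.326 + 0.842) / 0.6184 = 3.168 / 0.6184 = 5.123.
n = 5.123² + 3 = 26.24 + 3 = 29.2.
Round up.

n = 30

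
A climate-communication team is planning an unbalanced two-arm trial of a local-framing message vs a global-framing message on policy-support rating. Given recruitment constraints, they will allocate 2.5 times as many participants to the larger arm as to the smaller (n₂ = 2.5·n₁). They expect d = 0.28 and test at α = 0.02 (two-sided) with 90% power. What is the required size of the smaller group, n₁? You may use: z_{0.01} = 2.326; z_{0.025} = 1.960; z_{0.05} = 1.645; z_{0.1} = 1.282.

n₁ = 233

With allocation ratio k = n₂/n₁ = 2.5, Var(x̄₁−x̄₂) = σ²(1/n₁ + 1/(k·n₁)) = σ²·(k+1)/(k·n₁).
So n₁ = (1 + 1/k)·((z_{α/2} + z_β)/d)² = 1.400 × (3.608/0.28)².
n₁ = 1.400 × 166.04 = 232.5.
Round up: n₁ = 233, giving n₂ = ⌈2.5 × 233⌉ = ⌈582.5⌉ = 583.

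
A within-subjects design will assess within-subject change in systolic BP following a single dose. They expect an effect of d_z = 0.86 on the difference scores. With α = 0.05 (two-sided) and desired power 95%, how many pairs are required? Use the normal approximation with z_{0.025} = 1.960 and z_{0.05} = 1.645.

n = 18 pairs

For a paired (one-sample on differences) test: n = ((z_{α/2} + z_β) / d)².
z_{α/2} + z_β = 1.960 + 1.645 = 3.605.
n = (3.605 / 0.86)² = 4.192² = 17.57.
Round up.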